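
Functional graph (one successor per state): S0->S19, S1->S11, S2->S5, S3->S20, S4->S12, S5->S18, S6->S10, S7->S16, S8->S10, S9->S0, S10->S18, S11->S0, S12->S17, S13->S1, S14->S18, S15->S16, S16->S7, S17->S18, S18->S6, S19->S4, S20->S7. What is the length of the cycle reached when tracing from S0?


Trace from S0 until a state repeats:
  S0 -> S19 -> S4 -> S12 -> S17 -> S18 -> S6 -> S10 -> S18
S18 first seen at step 5, revisited at step 8.
Cycle length = 8 - 5 = 3

3


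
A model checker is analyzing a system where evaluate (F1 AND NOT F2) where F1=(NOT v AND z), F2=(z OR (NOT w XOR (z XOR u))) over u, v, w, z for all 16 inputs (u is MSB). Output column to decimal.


F1 = (NOT v AND z)
F2 = (z OR (NOT w XOR (z XOR u)))
Counterexample to F1=>F2 is where F1=1 and F2=0.
Evaluate each row (bits = u,v,w,z, MSB first):
  row 0 [0000]: F1=0 F2=1 -> F1&~F2 -> 0
  row 1 [0001]: F1=1 F2=1 -> F1&~F2 -> 0
  row 2 [0010]: F1=0 F2=0 -> F1&~F2 -> 0
  row 3 [0011]: F1=1 F2=1 -> F1&~F2 -> 0
  row 4 [0100]: F1=0 F2=1 -> F1&~F2 -> 0
  row 5 [0101]: F1=0 F2=1 -> F1&~F2 -> 0
  row 6 [0110]: F1=0 F2=0 -> F1&~F2 -> 0
  row 7 [0111]: F1=0 F2=1 -> F1&~F2 -> 0
  row 8 [1000]: F1=0 F2=0 -> F1&~F2 -> 0
  row 9 [1001]: F1=1 F2=1 -> F1&~F2 -> 0
  row 10 [1010]: F1=0 F2=1 -> F1&~F2 -> 0
  row 11 [1011]: F1=1 F2=1 -> F1&~F2 -> 0
  row 12 [1100]: F1=0 F2=0 -> F1&~F2 -> 0
  row 13 [1101]: F1=0 F2=1 -> F1&~F2 -> 0
  row 14 [1110]: F1=0 F2=1 -> F1&~F2 -> 0
  row 15 [1111]: F1=0 F2=1 -> F1&~F2 -> 0
Full result column, 4 rows per line (u,v fixed per line; w,z runs 00..11 left to right):
  rows 0-3 [u,v=00]: 0000  = hex 0
  rows 4-7 [u,v=01]: 0000  = hex 0
  rows 8-11 [u,v=10]: 0000  = hex 0
  rows 12-15 [u,v=11]: 0000  = hex 0
Counterexample vector (row 0 .. row 15) = 0000000000000000
Output column grouped in 4s = 0000 0000 0000 0000 = 0x0000
Convert to decimal digit by digit (value = value*16 + digit):
  0 -> 0
  0*16 + 0 = 0
  0*16 + 0 = 0
  0*16 + 0 = 0
Decimal = 0

0


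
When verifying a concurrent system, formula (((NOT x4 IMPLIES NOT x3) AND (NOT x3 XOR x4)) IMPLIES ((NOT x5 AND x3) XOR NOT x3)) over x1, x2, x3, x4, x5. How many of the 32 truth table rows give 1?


Formula: (((NOT x4 IMPLIES NOT x3) AND (NOT x3 XOR x4)) IMPLIES ((NOT x5 AND x3) XOR NOT x3)) over 5 vars (32 rows)
Evaluate each row (x1, x2, x3, x4, x5 as bits, MSB first):
  row 0 [00000]: (((NOT 0 IMPLIES NOT 0) AND (NOT 0 XOR 0)) IMPLIES ((NOT 0 AND 0) XOR NOT 0)) -> 1
  row 1 [00001]: (((NOT 0 IMPLIES NOT 0) AND (NOT 0 XOR 0)) IMPLIES ((NOT 1 AND 0) XOR NOT 0)) -> 1
  row 2 [00010]: (((NOT 1 IMPLIES NOT 0) AND (NOT 0 XOR 1)) IMPLIES ((NOT 0 AND 0) XOR NOT 0)) -> 1
  row 3 [00011]: (((NOT 1 IMPLIES NOT 0) AND (NOT 0 XOR 1)) IMPLIES ((NOT 1 AND 0) XOR NOT 0)) -> 1
  row 4 [00100]: (((NOT 0 IMPLIES NOT 1) AND (NOT 1 XOR 0)) IMPLIES ((NOT 0 AND 1) XOR NOT 1)) -> 1
  row 5 [00101]: (((NOT 0 IMPLIES NOT 1) AND (NOT 1 XOR 0)) IMPLIES ((NOT 1 AND 1) XOR NOT 1)) -> 1
  row 6 [00110]: (((NOT 1 IMPLIES NOT 1) AND (NOT 1 XOR 1)) IMPLIES ((NOT 0 AND 1) XOR NOT 1)) -> 1
  row 7 [00111]: (((NOT 1 IMPLIES NOT 1) AND (NOT 1 XOR 1)) IMPLIES ((NOT 1 AND 1) XOR NOT 1)) -> 0
  row 8 [01000]: (((NOT 0 IMPLIES NOT 0) AND (NOT 0 XOR 0)) IMPLIES ((NOT 0 AND 0) XOR NOT 0)) -> 1
  row 9 [01001]: (((NOT 0 IMPLIES NOT 0) AND (NOT 0 XOR 0)) IMPLIES ((NOT 1 AND 0) XOR NOT 0)) -> 1
  row 10 [01010]: (((NOT 1 IMPLIES NOT 0) AND (NOT 0 XOR 1)) IMPLIES ((NOT 0 AND 0) XOR NOT 0)) -> 1
  row 11 [01011]: (((NOT 1 IMPLIES NOT 0) AND (NOT 0 XOR 1)) IMPLIES ((NOT 1 AND 0) XOR NOT 0)) -> 1
  row 12 [01100]: (((NOT 0 IMPLIES NOT 1) AND (NOT 1 XOR 0)) IMPLIES ((NOT 0 AND 1) XOR NOT 1)) -> 1
  row 13 [01101]: (((NOT 0 IMPLIES NOT 1) AND (NOT 1 XOR 0)) IMPLIES ((NOT 1 AND 1) XOR NOT 1)) -> 1
  row 14 [01110]: (((NOT 1 IMPLIES NOT 1) AND (NOT 1 XOR 1)) IMPLIES ((NOT 0 AND 1) XOR NOT 1)) -> 1
  row 15 [01111]: (((NOT 1 IMPLIES NOT 1) AND (NOT 1 XOR 1)) IMPLIES ((NOT 1 AND 1) XOR NOT 1)) -> 0
  row 16 [10000]: (((NOT 0 IMPLIES NOT 0) AND (NOT 0 XOR 0)) IMPLIES ((NOT 0 AND 0) XOR NOT 0)) -> 1
  row 17 [10001]: (((NOT 0 IMPLIES NOT 0) AND (NOT 0 XOR 0)) IMPLIES ((NOT 1 AND 0) XOR NOT 0)) -> 1
  row 18 [10010]: (((NOT 1 IMPLIES NOT 0) AND (NOT 0 XOR 1)) IMPLIES ((NOT 0 AND 0) XOR NOT 0)) -> 1
  row 19 [10011]: (((NOT 1 IMPLIES NOT 0) AND (NOT 0 XOR 1)) IMPLIES ((NOT 1 AND 0) XOR NOT 0)) -> 1
  row 20 [10100]: (((NOT 0 IMPLIES NOT 1) AND (NOT 1 XOR 0)) IMPLIES ((NOT 0 AND 1) XOR NOT 1)) -> 1
  row 21 [10101]: (((NOT 0 IMPLIES NOT 1) AND (NOT 1 XOR 0)) IMPLIES ((NOT 1 AND 1) XOR NOT 1)) -> 1
  row 22 [10110]: (((NOT 1 IMPLIES NOT 1) AND (NOT 1 XOR 1)) IMPLIES ((NOT 0 AND 1) XOR NOT 1)) -> 1
  row 23 [10111]: (((NOT 1 IMPLIES NOT 1) AND (NOT 1 XOR 1)) IMPLIES ((NOT 1 AND 1) XOR NOT 1)) -> 0
  row 24 [11000]: (((NOT 0 IMPLIES NOT 0) AND (NOT 0 XOR 0)) IMPLIES ((NOT 0 AND 0) XOR NOT 0)) -> 1
  row 25 [11001]: (((NOT 0 IMPLIES NOT 0) AND (NOT 0 XOR 0)) IMPLIES ((NOT 1 AND 0) XOR NOT 0)) -> 1
  row 26 [11010]: (((NOT 1 IMPLIES NOT 0) AND (NOT 0 XOR 1)) IMPLIES ((NOT 0 AND 0) XOR NOT 0)) -> 1
  row 27 [11011]: (((NOT 1 IMPLIES NOT 0) AND (NOT 0 XOR 1)) IMPLIES ((NOT 1 AND 0) XOR NOT 0)) -> 1
  row 28 [11100]: (((NOT 0 IMPLIES NOT 1) AND (NOT 1 XOR 0)) IMPLIES ((NOT 0 AND 1) XOR NOT 1)) -> 1
  row 29 [11101]: (((NOT 0 IMPLIES NOT 1) AND (NOT 1 XOR 0)) IMPLIES ((NOT 1 AND 1) XOR NOT 1)) -> 1
  row 30 [11110]: (((NOT 1 IMPLIES NOT 1) AND (NOT 1 XOR 1)) IMPLIES ((NOT 0 AND 1) XOR NOT 1)) -> 1
  row 31 [11111]: (((NOT 1 IMPLIES NOT 1) AND (NOT 1 XOR 1)) IMPLIES ((NOT 1 AND 1) XOR NOT 1)) -> 0
Full result column, 8 rows per line (x1,x2 fixed per line; x3,x4,x5 runs 000..111 left to right):
  rows 0-7 [x1,x2=00]: 11111110  (ones: 7)
  rows 8-15 [x1,x2=01]: 11111110  (ones: 7)
  rows 16-23 [x1,x2=10]: 11111110  (ones: 7)
  rows 24-31 [x1,x2=11]: 11111110  (ones: 7)
Count of 1-rows = 7+7+7+7 = 28

28


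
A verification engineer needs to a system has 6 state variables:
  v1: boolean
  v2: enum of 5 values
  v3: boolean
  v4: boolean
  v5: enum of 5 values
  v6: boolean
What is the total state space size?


State space = product of domain sizes of all variables.
Domain sizes:
  v1 (boolean): 2
  v2 (enum of 5 values): 5
  v3 (boolean): 2
  v4 (boolean): 2
  v5 (enum of 5 values): 5
  v6 (boolean): 2
Product = 2 * 5 * 2 * 2 * 5 * 2 = 400

400


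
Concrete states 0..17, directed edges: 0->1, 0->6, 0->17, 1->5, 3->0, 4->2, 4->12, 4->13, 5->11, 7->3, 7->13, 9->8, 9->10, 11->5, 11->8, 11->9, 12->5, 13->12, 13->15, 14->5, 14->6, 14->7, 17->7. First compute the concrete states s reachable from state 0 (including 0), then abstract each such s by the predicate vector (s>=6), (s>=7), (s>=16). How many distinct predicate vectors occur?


BFS from 0:
Concrete reachable: {0, 1, 3, 5, 6, 7, 8, 9, 10, 11, 12, 13, 15, 17}
Abstract via predicates (s>=6), (s>=7), (s>=16):
  (0,0,0) <- {0, 1, 3, 5}
  (1,0,0) <- {6}
  (1,1,0) <- {7, 8, 9, 10, 11, 12, 13, 15}
  (1,1,1) <- {17}
Distinct abstract states = 4

4


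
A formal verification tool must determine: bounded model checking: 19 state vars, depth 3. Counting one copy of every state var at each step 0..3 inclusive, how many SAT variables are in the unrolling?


BMC unrolls to depth k, creating one copy of each state var for steps 0..k.
Step count = 3 + 1 = 4 (steps 0 through 3)
Vars per step = 19
Total = 19 * 4 = 76

76


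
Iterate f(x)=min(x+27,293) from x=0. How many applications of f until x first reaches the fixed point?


Step 1: x=0, cap=293, increment=27
Step 2: x grows by 27 each step until capped at 293; fixed point is x=293
Step 3: iterations = ceil(293/27) = 11

11


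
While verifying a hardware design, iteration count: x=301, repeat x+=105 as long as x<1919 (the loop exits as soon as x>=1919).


Step 1: x goes from 301 toward 1919 by 105; the body runs while x<1919, so iterations = ceil((bound-start)/step)
Step 2: Distance=1618
Step 3: ceil(1618/105)=16

16


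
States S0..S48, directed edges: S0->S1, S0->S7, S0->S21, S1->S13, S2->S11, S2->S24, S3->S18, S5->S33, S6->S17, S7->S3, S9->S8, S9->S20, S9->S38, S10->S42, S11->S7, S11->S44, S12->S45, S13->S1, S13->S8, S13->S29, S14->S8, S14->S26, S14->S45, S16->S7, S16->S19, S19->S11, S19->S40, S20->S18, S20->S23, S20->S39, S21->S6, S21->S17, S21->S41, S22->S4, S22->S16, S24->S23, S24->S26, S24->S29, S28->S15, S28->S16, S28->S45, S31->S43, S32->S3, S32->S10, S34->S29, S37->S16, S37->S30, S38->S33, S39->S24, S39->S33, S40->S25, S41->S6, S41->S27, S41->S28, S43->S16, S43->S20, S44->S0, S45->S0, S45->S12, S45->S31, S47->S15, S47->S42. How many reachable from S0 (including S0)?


BFS from S0:
  layer 0: {S0}
  layer 1: {S1, S7, S21}
  layer 2: {S3, S6, S13, S17, S41}
  layer 3: {S8, S18, S27, S28, S29}
  layer 4: {S15, S16, S45}
  layer 5: {S12, S19, S31}
  layer 6: {S11, S40, S43}
  layer 7: {S20, S25, S44}
  layer 8: {S23, S39}
  layer 9: {S24, S33}
  layer 10: {S26}
Reachable set: {S0, S1, S3, S6, S7, S8, S11, S12, S13, S15, S16, S17, S18, S19, S20, S21, S23, S24, S25, S26, S27, S28, S29, S31, S33, S39, S40, S41, S43, S44, S45}
Count = 31

31


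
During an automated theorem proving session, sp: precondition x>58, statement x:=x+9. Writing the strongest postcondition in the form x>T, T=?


Formula: sp(P, x:=E) = exists old_x. (x = E[old_x/x]) AND P[old_x/x] (old_x is the value of x before the assignment; eliminate old_x by solving x = E[old_x/x] for old_x)
Step 1: Precondition P: x>58, i.e. old_x > 58
Step 2: Assignment gives x = old_x + 9, so old_x = x - 9
Step 3: Substitute into P: x - 9 > 58
Step 4: Simplify: x > 58+9 = 67

67


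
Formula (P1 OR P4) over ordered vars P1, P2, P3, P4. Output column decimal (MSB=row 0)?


Formula: (P1 OR P4) over P1, P2, P3, P4 (16 rows)
Evaluate each row (bits = P1,P2,P3,P4, MSB first):
  row 0 [0000]: (0 OR 0) -> 0
  row 1 [0001]: (0 OR 1) -> 1
  row 2 [0010]: (0 OR 0) -> 0
  row 3 [0011]: (0 OR 1) -> 1
  row 4 [0100]: (0 OR 0) -> 0
  row 5 [0101]: (0 OR 1) -> 1
  row 6 [0110]: (0 OR 0) -> 0
  row 7 [0111]: (0 OR 1) -> 1
  row 8 [1000]: (1 OR 0) -> 1
  row 9 [1001]: (1 OR 1) -> 1
  row 10 [1010]: (1 OR 0) -> 1
  row 11 [1011]: (1 OR 1) -> 1
  row 12 [1100]: (1 OR 0) -> 1
  row 13 [1101]: (1 OR 1) -> 1
  row 14 [1110]: (1 OR 0) -> 1
  row 15 [1111]: (1 OR 1) -> 1
Full result column, 4 rows per line (P1,P2 fixed per line; P3,P4 runs 00..11 left to right):
  rows 0-3 [P1,P2=00]: 0101  = hex 5
  rows 4-7 [P1,P2=01]: 0101  = hex 5
  rows 8-11 [P1,P2=10]: 1111  = hex F
  rows 12-15 [P1,P2=11]: 1111  = hex F
Output column (row 0 .. row 15) = 0101010111111111
Output column grouped in 4s = 0101 0101 1111 1111 = 0x55FF
Convert to decimal digit by digit (value = value*16 + digit):
  5 -> 5
  5*16 + 5 = 85
  85*16 + 15 (F) = 1375
  1375*16 + 15 (F) = 22015
Decimal = 22015

22015


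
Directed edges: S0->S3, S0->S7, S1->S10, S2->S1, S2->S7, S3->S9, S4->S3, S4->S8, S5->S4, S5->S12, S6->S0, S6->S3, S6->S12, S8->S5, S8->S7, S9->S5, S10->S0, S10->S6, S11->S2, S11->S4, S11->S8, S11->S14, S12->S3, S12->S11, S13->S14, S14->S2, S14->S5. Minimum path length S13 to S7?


BFS layer-by-layer from S13:
  dist 0: {S13}
  dist 1: {S14}
  dist 2: {S2, S5}
  dist 3: {S1, S4, S7, S12}
  -> S7 reached at distance 3
Shortest path length = 3

3


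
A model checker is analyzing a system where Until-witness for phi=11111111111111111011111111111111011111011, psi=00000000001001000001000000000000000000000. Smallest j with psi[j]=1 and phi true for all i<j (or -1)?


(phi U psi) at 0: need smallest j with psi[j]=1 and phi[i]=1 for all i in [0,j).
Scan from step 0:
  step 0: phi=1, psi=0 -> continue
  step 1: phi=1, psi=0 -> continue
  step 2: phi=1, psi=0 -> continue
  step 3: phi=1, psi=0 -> continue
  step 10: psi=1 and phi held for [0,10) -> witness found
Witness step = 10

10


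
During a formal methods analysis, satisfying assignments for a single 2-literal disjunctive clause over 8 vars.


Step 1: Total=2^8=256
Step 2: Unsat when all 2 false: 2^6=64
Step 3: Sat=256-64=192

192


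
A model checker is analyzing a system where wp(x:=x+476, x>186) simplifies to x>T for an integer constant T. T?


Formula: wp(x:=E, P) = P[E/x] (substitute E for x in postcondition)
Step 1: Postcondition: x>186
Step 2: Substitute x+476 for x: x+476>186
Step 3: Solve for x: x > 186-476 = -290

-290


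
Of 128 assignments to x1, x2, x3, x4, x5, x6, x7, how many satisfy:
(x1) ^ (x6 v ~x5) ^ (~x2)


CNF with 3 clauses over 7 vars (128 assignments).
An assignment satisfies CNF iff every clause has >=1 true literal.
Check each row (bits = x1,x2,x3,x4,x5,x6,x7; clause T/F shown):
  row 0 [0000000]: clauses=FTT -> 0
  row 1 [0000001]: clauses=FTT -> 0
  row 2 [0000010]: clauses=FTT -> 0
  row 3 [0000011]: clauses=FTT -> 0
  row 4 [0000100]: clauses=FFT -> 0
  (every remaining row is evaluated the same way; all 128 results are listed next)
Full result column, 8 rows per line (x1,x2,x3,x4 fixed per line; x5,x6,x7 runs 000..111 left to right):
  rows 0-7 [x1,x2,x3,x4=0000]: 00000000  (ones: 0)
  rows 8-15 [x1,x2,x3,x4=0001]: 00000000  (ones: 0)
  rows 16-23 [x1,x2,x3,x4=0010]: 00000000  (ones: 0)
  rows 24-31 [x1,x2,x3,x4=0011]: 00000000  (ones: 0)
  rows 32-39 [x1,x2,x3,x4=0100]: 00000000  (ones: 0)
  rows 40-47 [x1,x2,x3,x4=0101]: 00000000  (ones: 0)
  rows 48-55 [x1,x2,x3,x4=0110]: 00000000  (ones: 0)
  rows 56-63 [x1,x2,x3,x4=0111]: 00000000  (ones: 0)
  rows 64-71 [x1,x2,x3,x4=1000]: 11110011  (ones: 6)
  rows 72-79 [x1,x2,x3,x4=1001]: 11110011  (ones: 6)
  rows 80-87 [x1,x2,x3,x4=1010]: 11110011  (ones: 6)
  rows 88-95 [x1,x2,x3,x4=1011]: 11110011  (ones: 6)
  rows 96-103 [x1,x2,x3,x4=1100]: 00000000  (ones: 0)
  rows 104-111 [x1,x2,x3,x4=1101]: 00000000  (ones: 0)
  rows 112-119 [x1,x2,x3,x4=1110]: 00000000  (ones: 0)
  rows 120-127 [x1,x2,x3,x4=1111]: 00000000  (ones: 0)
Satisfying assignments = 0+0+0+0+0+0+0+0+6+6+6+6+0+0+0+0 = 24

24


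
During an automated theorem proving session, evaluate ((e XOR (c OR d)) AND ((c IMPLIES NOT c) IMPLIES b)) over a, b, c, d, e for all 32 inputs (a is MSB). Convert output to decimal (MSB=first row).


Formula: ((e XOR (c OR d)) AND ((c IMPLIES NOT c) IMPLIES b)) over a, b, c, d, e (32 rows)
Evaluate each row (bits = a,b,c,d,e, MSB first):
  row 0 [00000]: ((0 XOR (0 OR 0)) AND ((0 IMPLIES NOT 0) IMPLIES 0)) -> 0
  row 1 [00001]: ((1 XOR (0 OR 0)) AND ((0 IMPLIES NOT 0) IMPLIES 0)) -> 0
  row 2 [00010]: ((0 XOR (0 OR 1)) AND ((0 IMPLIES NOT 0) IMPLIES 0)) -> 0
  row 3 [00011]: ((1 XOR (0 OR 1)) AND ((0 IMPLIES NOT 0) IMPLIES 0)) -> 0
  row 4 [00100]: ((0 XOR (1 OR 0)) AND ((1 IMPLIES NOT 1) IMPLIES 0)) -> 1
  row 5 [00101]: ((1 XOR (1 OR 0)) AND ((1 IMPLIES NOT 1) IMPLIES 0)) -> 0
  row 6 [00110]: ((0 XOR (1 OR 1)) AND ((1 IMPLIES NOT 1) IMPLIES 0)) -> 1
  row 7 [00111]: ((1 XOR (1 OR 1)) AND ((1 IMPLIES NOT 1) IMPLIES 0)) -> 0
  row 8 [01000]: ((0 XOR (0 OR 0)) AND ((0 IMPLIES NOT 0) IMPLIES 1)) -> 0
  row 9 [01001]: ((1 XOR (0 OR 0)) AND ((0 IMPLIES NOT 0) IMPLIES 1)) -> 1
  row 10 [01010]: ((0 XOR (0 OR 1)) AND ((0 IMPLIES NOT 0) IMPLIES 1)) -> 1
  row 11 [01011]: ((1 XOR (0 OR 1)) AND ((0 IMPLIES NOT 0) IMPLIES 1)) -> 0
  row 12 [01100]: ((0 XOR (1 OR 0)) AND ((1 IMPLIES NOT 1) IMPLIES 1)) -> 1
  row 13 [01101]: ((1 XOR (1 OR 0)) AND ((1 IMPLIES NOT 1) IMPLIES 1)) -> 0
  row 14 [01110]: ((0 XOR (1 OR 1)) AND ((1 IMPLIES NOT 1) IMPLIES 1)) -> 1
  row 15 [01111]: ((1 XOR (1 OR 1)) AND ((1 IMPLIES NOT 1) IMPLIES 1)) -> 0
  row 16 [10000]: ((0 XOR (0 OR 0)) AND ((0 IMPLIES NOT 0) IMPLIES 0)) -> 0
  row 17 [10001]: ((1 XOR (0 OR 0)) AND ((0 IMPLIES NOT 0) IMPLIES 0)) -> 0
  row 18 [10010]: ((0 XOR (0 OR 1)) AND ((0 IMPLIES NOT 0) IMPLIES 0)) -> 0
  row 19 [10011]: ((1 XOR (0 OR 1)) AND ((0 IMPLIES NOT 0) IMPLIES 0)) -> 0
  row 20 [10100]: ((0 XOR (1 OR 0)) AND ((1 IMPLIES NOT 1) IMPLIES 0)) -> 1
  row 21 [10101]: ((1 XOR (1 OR 0)) AND ((1 IMPLIES NOT 1) IMPLIES 0)) -> 0
  row 22 [10110]: ((0 XOR (1 OR 1)) AND ((1 IMPLIES NOT 1) IMPLIES 0)) -> 1
  row 23 [10111]: ((1 XOR (1 OR 1)) AND ((1 IMPLIES NOT 1) IMPLIES 0)) -> 0
  row 24 [11000]: ((0 XOR (0 OR 0)) AND ((0 IMPLIES NOT 0) IMPLIES 1)) -> 0
  row 25 [11001]: ((1 XOR (0 OR 0)) AND ((0 IMPLIES NOT 0) IMPLIES 1)) -> 1
  row 26 [11010]: ((0 XOR (0 OR 1)) AND ((0 IMPLIES NOT 0) IMPLIES 1)) -> 1
  row 27 [11011]: ((1 XOR (0 OR 1)) AND ((0 IMPLIES NOT 0) IMPLIES 1)) -> 0
  row 28 [11100]: ((0 XOR (1 OR 0)) AND ((1 IMPLIES NOT 1) IMPLIES 1)) -> 1
  row 29 [11101]: ((1 XOR (1 OR 0)) AND ((1 IMPLIES NOT 1) IMPLIES 1)) -> 0
  row 30 [11110]: ((0 XOR (1 OR 1)) AND ((1 IMPLIES NOT 1) IMPLIES 1)) -> 1
  row 31 [11111]: ((1 XOR (1 OR 1)) AND ((1 IMPLIES NOT 1) IMPLIES 1)) -> 0
Full result column, 4 rows per line (a,b,c fixed per line; d,e runs 00..11 left to right):
  rows 0-3 [a,b,c=000]: 0000  = hex 0
  rows 4-7 [a,b,c=001]: 1010  = hex A
  rows 8-11 [a,b,c=010]: 0110  = hex 6
  rows 12-15 [a,b,c=011]: 1010  = hex A
  rows 16-19 [a,b,c=100]: 0000  = hex 0
  rows 20-23 [a,b,c=101]: 1010  = hex A
  rows 24-27 [a,b,c=110]: 0110  = hex 6
  rows 28-31 [a,b,c=111]: 1010  = hex A
Output column (row 0 .. row 31) = 00001010011010100000101001101010
Output column grouped in 4s = 0000 1010 0110 1010 0000 1010 0110 1010 = 0x0A6A0A6A
Convert to decimal digit by digit (value = value*16 + digit):
  0 -> 0
  0*16 + 10 (A) = 10
  10*16 + 6 = 166
  166*16 + 10 (A) = 2666
  2666*16 + 0 = 42656
  42656*16 + 10 (A) = 682506
  682506*16 + 6 = 10920102
  10920102*16 + 10 (A) = 174721642
Decimal = 174721642

174721642


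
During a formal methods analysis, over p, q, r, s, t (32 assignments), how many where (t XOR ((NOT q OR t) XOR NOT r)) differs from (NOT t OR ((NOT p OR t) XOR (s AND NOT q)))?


F1 = (t XOR ((NOT q OR t) XOR NOT r))
F2 = (NOT t OR ((NOT p OR t) XOR (s AND NOT q)))
Evaluate both on each of 32 rows (bits = p,q,r,s,t):
  row 0 [00000]: F1=0 F2=1 (differ) -> 1
  row 1 [00001]: F1=1 F2=1 -> 0
  row 2 [00010]: F1=0 F2=1 (differ) -> 1
  row 3 [00011]: F1=1 F2=0 (differ) -> 1
  row 4 [00100]: F1=1 F2=1 -> 0
  row 5 [00101]: F1=0 F2=1 (differ) -> 1
  row 6 [00110]: F1=1 F2=1 -> 0
  row 7 [00111]: F1=0 F2=0 -> 0
  row 8 [01000]: F1=1 F2=1 -> 0
  row 9 [01001]: F1=1 F2=1 -> 0
  row 10 [01010]: F1=1 F2=1 -> 0
  row 11 [01011]: F1=1 F2=1 -> 0
  row 12 [01100]: F1=0 F2=1 (differ) -> 1
  row 13 [01101]: F1=0 F2=1 (differ) -> 1
  row 14 [01110]: F1=0 F2=1 (differ) -> 1
  row 15 [01111]: F1=0 F2=1 (differ) -> 1
  row 16 [10000]: F1=0 F2=1 (differ) -> 1
  row 17 [10001]: F1=1 F2=1 -> 0
  row 18 [10010]: F1=0 F2=1 (differ) -> 1
  row 19 [10011]: F1=1 F2=0 (differ) -> 1
  row 20 [10100]: F1=1 F2=1 -> 0
  row 21 [10101]: F1=0 F2=1 (differ) -> 1
  row 22 [10110]: F1=1 F2=1 -> 0
  row 23 [10111]: F1=0 F2=0 -> 0
  row 24 [11000]: F1=1 F2=1 -> 0
  row 25 [11001]: F1=1 F2=1 -> 0
  row 26 [11010]: F1=1 F2=1 -> 0
  row 27 [11011]: F1=1 F2=1 -> 0
  row 28 [11100]: F1=0 F2=1 (differ) -> 1
  row 29 [11101]: F1=0 F2=1 (differ) -> 1
  row 30 [11110]: F1=0 F2=1 (differ) -> 1
  row 31 [11111]: F1=0 F2=1 (differ) -> 1
Full result column, 8 rows per line (p,q fixed per line; r,s,t runs 000..111 left to right):
  rows 0-7 [p,q=00]: 10110100  (ones: 4)
  rows 8-15 [p,q=01]: 00001111  (ones: 4)
  rows 16-23 [p,q=10]: 10110100  (ones: 4)
  rows 24-31 [p,q=11]: 00001111  (ones: 4)
Disagreements = 4+4+4+4 = 16

16


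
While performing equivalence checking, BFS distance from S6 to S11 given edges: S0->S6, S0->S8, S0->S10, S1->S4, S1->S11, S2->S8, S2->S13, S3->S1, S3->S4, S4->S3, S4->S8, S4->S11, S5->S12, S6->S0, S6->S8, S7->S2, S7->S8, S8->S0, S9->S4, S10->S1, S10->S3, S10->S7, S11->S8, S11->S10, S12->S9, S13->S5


BFS layer-by-layer from S6:
  dist 0: {S6}
  dist 1: {S0, S8}
  dist 2: {S10}
  dist 3: {S1, S3, S7}
  dist 4: {S2, S4, S11}
  -> S11 reached at distance 4
Shortest path length = 4

4


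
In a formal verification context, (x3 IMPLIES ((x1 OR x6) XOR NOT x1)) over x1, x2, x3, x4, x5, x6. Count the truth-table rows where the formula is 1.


Formula: (x3 IMPLIES ((x1 OR x6) XOR NOT x1)) over 6 vars (64 rows)
Evaluate each row (x1, x2, x3, x4, x5, x6 as bits, MSB first):
  row 0 [000000]: (0 IMPLIES ((0 OR 0) XOR NOT 0)) -> 1
  row 1 [000001]: (0 IMPLIES ((0 OR 1) XOR NOT 0)) -> 1
  row 2 [000010]: (0 IMPLIES ((0 OR 0) XOR NOT 0)) -> 1
  row 3 [000011]: (0 IMPLIES ((0 OR 1) XOR NOT 0)) -> 1
  row 4 [000100]: (0 IMPLIES ((0 OR 0) XOR NOT 0)) -> 1
  (every remaining row is evaluated the same way; all 64 results are listed next)
Full result column, 8 rows per line (x1,x2,x3 fixed per line; x4,x5,x6 runs 000..111 left to right):
  rows 0-7 [x1,x2,x3=000]: 11111111  (ones: 8)
  rows 8-15 [x1,x2,x3=001]: 10101010  (ones: 4)
  rows 16-23 [x1,x2,x3=010]: 11111111  (ones: 8)
  rows 24-31 [x1,x2,x3=011]: 10101010  (ones: 4)
  rows 32-39 [x1,x2,x3=100]: 11111111  (ones: 8)
  rows 40-47 [x1,x2,x3=101]: 11111111  (ones: 8)
  rows 48-55 [x1,x2,x3=110]: 11111111  (ones: 8)
  rows 56-63 [x1,x2,x3=111]: 11111111  (ones: 8)
Count of 1-rows = 8+4+8+4+8+8+8+8 = 56

56


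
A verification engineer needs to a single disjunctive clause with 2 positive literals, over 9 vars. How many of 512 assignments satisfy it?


Step 1: Total=2^9=512
Step 2: Unsat when all 2 false: 2^7=128
Step 3: Sat=512-128=384

384


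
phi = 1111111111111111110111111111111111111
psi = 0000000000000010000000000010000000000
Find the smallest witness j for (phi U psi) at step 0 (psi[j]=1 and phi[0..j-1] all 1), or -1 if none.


(phi U psi) at 0: need smallest j with psi[j]=1 and phi[i]=1 for all i in [0,j).
Scan from step 0:
  step 0: phi=1, psi=0 -> continue
  step 1: phi=1, psi=0 -> continue
  step 2: phi=1, psi=0 -> continue
  step 3: phi=1, psi=0 -> continue
  step 14: psi=1 and phi held for [0,14) -> witness found
Witness step = 14

14


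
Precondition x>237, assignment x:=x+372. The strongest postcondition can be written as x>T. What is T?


Formula: sp(P, x:=E) = exists old_x. (x = E[old_x/x]) AND P[old_x/x] (old_x is the value of x before the assignment; eliminate old_x by solving x = E[old_x/x] for old_x)
Step 1: Precondition P: x>237, i.e. old_x > 237
Step 2: Assignment gives x = old_x + 372, so old_x = x - 372
Step 3: Substitute into P: x - 372 > 237
Step 4: Simplify: x > 237+372 = 609

609


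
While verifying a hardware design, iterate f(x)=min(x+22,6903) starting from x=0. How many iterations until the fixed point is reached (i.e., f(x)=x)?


Step 1: x=0, cap=6903, increment=22
Step 2: x grows by 22 each step until capped at 6903; fixed point is x=6903
Step 3: iterations = ceil(6903/22) = 314

314


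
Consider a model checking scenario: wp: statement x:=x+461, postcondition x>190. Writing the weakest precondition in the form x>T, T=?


Formula: wp(x:=E, P) = P[E/x] (substitute E for x in postcondition)
Step 1: Postcondition: x>190
Step 2: Substitute x+461 for x: x+461>190
Step 3: Solve for x: x > 190-461 = -271

-271


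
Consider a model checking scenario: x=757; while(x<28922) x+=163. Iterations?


Step 1: x goes from 757 toward 28922 by 163; the body runs while x<28922, so iterations = ceil((bound-start)/step)
Step 2: Distance=28165
Step 3: ceil(28165/163)=173

173


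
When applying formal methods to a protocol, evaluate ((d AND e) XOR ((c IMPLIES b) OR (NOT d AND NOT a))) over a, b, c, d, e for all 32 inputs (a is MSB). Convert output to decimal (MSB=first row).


Formula: ((d AND e) XOR ((c IMPLIES b) OR (NOT d AND NOT a))) over a, b, c, d, e (32 rows)
Evaluate each row (bits = a,b,c,d,e, MSB first):
  row 0 [00000]: ((0 AND 0) XOR ((0 IMPLIES 0) OR (NOT 0 AND NOT 0))) -> 1
  row 1 [00001]: ((0 AND 1) XOR ((0 IMPLIES 0) OR (NOT 0 AND NOT 0))) -> 1
  row 2 [00010]: ((1 AND 0) XOR ((0 IMPLIES 0) OR (NOT 1 AND NOT 0))) -> 1
  row 3 [00011]: ((1 AND 1) XOR ((0 IMPLIES 0) OR (NOT 1 AND NOT 0))) -> 0
  row 4 [00100]: ((0 AND 0) XOR ((1 IMPLIES 0) OR (NOT 0 AND NOT 0))) -> 1
  row 5 [00101]: ((0 AND 1) XOR ((1 IMPLIES 0) OR (NOT 0 AND NOT 0))) -> 1
  row 6 [00110]: ((1 AND 0) XOR ((1 IMPLIES 0) OR (NOT 1 AND NOT 0))) -> 0
  row 7 [00111]: ((1 AND 1) XOR ((1 IMPLIES 0) OR (NOT 1 AND NOT 0))) -> 1
  row 8 [01000]: ((0 AND 0) XOR ((0 IMPLIES 1) OR (NOT 0 AND NOT 0))) -> 1
  row 9 [01001]: ((0 AND 1) XOR ((0 IMPLIES 1) OR (NOT 0 AND NOT 0))) -> 1
  row 10 [01010]: ((1 AND 0) XOR ((0 IMPLIES 1) OR (NOT 1 AND NOT 0))) -> 1
  row 11 [01011]: ((1 AND 1) XOR ((0 IMPLIES 1) OR (NOT 1 AND NOT 0))) -> 0
  row 12 [01100]: ((0 AND 0) XOR ((1 IMPLIES 1) OR (NOT 0 AND NOT 0))) -> 1
  row 13 [01101]: ((0 AND 1) XOR ((1 IMPLIES 1) OR (NOT 0 AND NOT 0))) -> 1
  row 14 [01110]: ((1 AND 0) XOR ((1 IMPLIES 1) OR (NOT 1 AND NOT 0))) -> 1
  row 15 [01111]: ((1 AND 1) XOR ((1 IMPLIES 1) OR (NOT 1 AND NOT 0))) -> 0
  row 16 [10000]: ((0 AND 0) XOR ((0 IMPLIES 0) OR (NOT 0 AND NOT 1))) -> 1
  row 17 [10001]: ((0 AND 1) XOR ((0 IMPLIES 0) OR (NOT 0 AND NOT 1))) -> 1
  row 18 [10010]: ((1 AND 0) XOR ((0 IMPLIES 0) OR (NOT 1 AND NOT 1))) -> 1
  row 19 [10011]: ((1 AND 1) XOR ((0 IMPLIES 0) OR (NOT 1 AND NOT 1))) -> 0
  row 20 [10100]: ((0 AND 0) XOR ((1 IMPLIES 0) OR (NOT 0 AND NOT 1))) -> 0
  row 21 [10101]: ((0 AND 1) XOR ((1 IMPLIES 0) OR (NOT 0 AND NOT 1))) -> 0
  row 22 [10110]: ((1 AND 0) XOR ((1 IMPLIES 0) OR (NOT 1 AND NOT 1))) -> 0
  row 23 [10111]: ((1 AND 1) XOR ((1 IMPLIES 0) OR (NOT 1 AND NOT 1))) -> 1
  row 24 [11000]: ((0 AND 0) XOR ((0 IMPLIES 1) OR (NOT 0 AND NOT 1))) -> 1
  row 25 [11001]: ((0 AND 1) XOR ((0 IMPLIES 1) OR (NOT 0 AND NOT 1))) -> 1
  row 26 [11010]: ((1 AND 0) XOR ((0 IMPLIES 1) OR (NOT 1 AND NOT 1))) -> 1
  row 27 [11011]: ((1 AND 1) XOR ((0 IMPLIES 1) OR (NOT 1 AND NOT 1))) -> 0
  row 28 [11100]: ((0 AND 0) XOR ((1 IMPLIES 1) OR (NOT 0 AND NOT 1))) -> 1
  row 29 [11101]: ((0 AND 1) XOR ((1 IMPLIES 1) OR (NOT 0 AND NOT 1))) -> 1
  row 30 [11110]: ((1 AND 0) XOR ((1 IMPLIES 1) OR (NOT 1 AND NOT 1))) -> 1
  row 31 [11111]: ((1 AND 1) XOR ((1 IMPLIES 1) OR (NOT 1 AND NOT 1))) -> 0
Full result column, 4 rows per line (a,b,c fixed per line; d,e runs 00..11 left to right):
  rows 0-3 [a,b,c=000]: 1110  = hex E
  rows 4-7 [a,b,c=001]: 1101  = hex D
  rows 8-11 [a,b,c=010]: 1110  = hex E
  rows 12-15 [a,b,c=011]: 1110  = hex E
  rows 16-19 [a,b,c=100]: 1110  = hex E
  rows 20-23 [a,b,c=101]: 0001  = hex 1
  rows 24-27 [a,b,c=110]: 1110  = hex E
  rows 28-31 [a,b,c=111]: 1110  = hex E
Output column (row 0 .. row 31) = 11101101111011101110000111101110
Output column grouped in 4s = 1110 1101 1110 1110 1110 0001 1110 1110 = 0xEDEEE1EE
Convert to decimal digit by digit (value = value*16 + digit):
  E -> 14
  14*16 + 13 (D) = 237
  237*16 + 14 (E) = 3806
  3806*16 + 14 (E) = 60910
  60910*16 + 14 (E) = 974574
  974574*16 + 1 = 15593185
  15593185*16 + 14 (E) = 249490974
  249490974*16 + 14 (E) = 3991855598
Decimal = 3991855598

3991855598


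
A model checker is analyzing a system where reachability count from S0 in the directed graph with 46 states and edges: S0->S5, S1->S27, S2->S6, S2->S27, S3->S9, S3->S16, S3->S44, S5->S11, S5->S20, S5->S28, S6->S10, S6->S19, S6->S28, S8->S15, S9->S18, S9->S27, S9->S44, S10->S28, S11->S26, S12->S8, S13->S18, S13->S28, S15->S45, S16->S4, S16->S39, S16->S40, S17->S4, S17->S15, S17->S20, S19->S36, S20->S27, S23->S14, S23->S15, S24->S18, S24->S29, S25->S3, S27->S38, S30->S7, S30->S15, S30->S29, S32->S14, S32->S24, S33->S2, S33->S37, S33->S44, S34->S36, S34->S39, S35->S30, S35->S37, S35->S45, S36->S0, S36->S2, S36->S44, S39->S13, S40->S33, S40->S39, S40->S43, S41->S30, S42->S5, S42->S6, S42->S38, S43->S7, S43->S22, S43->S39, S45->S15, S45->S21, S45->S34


BFS from S0:
  layer 0: {S0}
  layer 1: {S5}
  layer 2: {S11, S20, S28}
  layer 3: {S26, S27}
  layer 4: {S38}
Reachable set: {S0, S5, S11, S20, S26, S27, S28, S38}
Count = 8

8


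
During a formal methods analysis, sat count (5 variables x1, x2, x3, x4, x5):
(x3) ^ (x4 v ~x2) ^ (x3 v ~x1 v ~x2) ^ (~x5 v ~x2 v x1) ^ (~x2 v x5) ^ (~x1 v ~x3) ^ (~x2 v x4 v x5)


CNF with 7 clauses over 5 vars (32 assignments).
An assignment satisfies CNF iff every clause has >=1 true literal.
Check each row (bits = x1,x2,x3,x4,x5; clause T/F shown):
  row 0 [00000]: clauses=FTTTTTT -> 0
  row 1 [00001]: clauses=FTTTTTT -> 0
  row 2 [00010]: clauses=FTTTTTT -> 0
  row 3 [00011]: clauses=FTTTTTT -> 0
  row 4 [00100]: clauses=TTTTTTT -> 1
  row 5 [00101]: clauses=TTTTTTT -> 1
  row 6 [00110]: clauses=TTTTTTT -> 1
  row 7 [00111]: clauses=TTTTTTT -> 1
  row 8 [01000]: clauses=FFTTFTF -> 0
  row 9 [01001]: clauses=FFTFTTT -> 0
  row 10 [01010]: clauses=FTTTFTT -> 0
  row 11 [01011]: clauses=FTTFTTT -> 0
  row 12 [01100]: clauses=TFTTFTF -> 0
  row 13 [01101]: clauses=TFTFTTT -> 0
  row 14 [01110]: clauses=TTTTFTT -> 0
  row 15 [01111]: clauses=TTTFTTT -> 0
  row 16 [10000]: clauses=FTTTTTT -> 0
  row 17 [10001]: clauses=FTTTTTT -> 0
  row 18 [10010]: clauses=FTTTTTT -> 0
  row 19 [10011]: clauses=FTTTTTT -> 0
  row 20 [10100]: clauses=TTTTTFT -> 0
  row 21 [10101]: clauses=TTTTTFT -> 0
  row 22 [10110]: clauses=TTTTTFT -> 0
  row 23 [10111]: clauses=TTTTTFT -> 0
  row 24 [11000]: clauses=FFFTFTF -> 0
  row 25 [11001]: clauses=FFFTTTT -> 0
  row 26 [11010]: clauses=FTFTFTT -> 0
  row 27 [11011]: clauses=FTFTTTT -> 0
  row 28 [11100]: clauses=TFTTFFF -> 0
  row 29 [11101]: clauses=TFTTTFT -> 0
  row 30 [11110]: clauses=TTTTFFT -> 0
  row 31 [11111]: clauses=TTTTTFT -> 0
Full result column, 8 rows per line (x1,x2 fixed per line; x3,x4,x5 runs 000..111 left to right):
  rows 0-7 [x1,x2=00]: 00001111  (ones: 4)
  rows 8-15 [x1,x2=01]: 00000000  (ones: 0)
  rows 16-23 [x1,x2=10]: 00000000  (ones: 0)
  rows 24-31 [x1,x2=11]: 00000000  (ones: 0)
Satisfying assignments = 4+0+0+0 = 4

4


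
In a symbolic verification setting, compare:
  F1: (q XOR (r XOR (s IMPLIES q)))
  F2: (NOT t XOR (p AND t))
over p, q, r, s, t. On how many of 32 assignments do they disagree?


F1 = (q XOR (r XOR (s IMPLIES q)))
F2 = (NOT t XOR (p AND t))
Evaluate both on each of 32 rows (bits = p,q,r,s,t):
  row 0 [00000]: F1=1 F2=1 -> 0
  row 1 [00001]: F1=1 F2=0 (differ) -> 1
  row 2 [00010]: F1=0 F2=1 (differ) -> 1
  row 3 [00011]: F1=0 F2=0 -> 0
  row 4 [00100]: F1=0 F2=1 (differ) -> 1
  row 5 [00101]: F1=0 F2=0 -> 0
  row 6 [00110]: F1=1 F2=1 -> 0
  row 7 [00111]: F1=1 F2=0 (differ) -> 1
  row 8 [01000]: F1=0 F2=1 (differ) -> 1
  row 9 [01001]: F1=0 F2=0 -> 0
  row 10 [01010]: F1=0 F2=1 (differ) -> 1
  row 11 [01011]: F1=0 F2=0 -> 0
  row 12 [01100]: F1=1 F2=1 -> 0
  row 13 [01101]: F1=1 F2=0 (differ) -> 1
  row 14 [01110]: F1=1 F2=1 -> 0
  row 15 [01111]: F1=1 F2=0 (differ) -> 1
  row 16 [10000]: F1=1 F2=1 -> 0
  row 17 [10001]: F1=1 F2=1 -> 0
  row 18 [10010]: F1=0 F2=1 (differ) -> 1
  row 19 [10011]: F1=0 F2=1 (differ) -> 1
  row 20 [10100]: F1=0 F2=1 (differ) -> 1
  row 21 [10101]: F1=0 F2=1 (differ) -> 1
  row 22 [10110]: F1=1 F2=1 -> 0
  row 23 [10111]: F1=1 F2=1 -> 0
  row 24 [11000]: F1=0 F2=1 (differ) -> 1
  row 25 [11001]: F1=0 F2=1 (differ) -> 1
  row 26 [11010]: F1=0 F2=1 (differ) -> 1
  row 27 [11011]: F1=0 F2=1 (differ) -> 1
  row 28 [11100]: F1=1 F2=1 -> 0
  row 29 [11101]: F1=1 F2=1 -> 0
  row 30 [11110]: F1=1 F2=1 -> 0
  row 31 [11111]: F1=1 F2=1 -> 0
Full result column, 8 rows per line (p,q fixed per line; r,s,t runs 000..111 left to right):
  rows 0-7 [p,q=00]: 01101001  (ones: 4)
  rows 8-15 [p,q=01]: 10100101  (ones: 4)
  rows 16-23 [p,q=10]: 00111100  (ones: 4)
  rows 24-31 [p,q=11]: 11110000  (ones: 4)
Disagreements = 4+4+4+4 = 16

16


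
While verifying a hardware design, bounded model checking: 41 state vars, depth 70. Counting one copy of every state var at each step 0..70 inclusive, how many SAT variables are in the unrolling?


BMC unrolls to depth k, creating one copy of each state var for steps 0..k.
Step count = 70 + 1 = 71 (steps 0 through 70)
Vars per step = 41
Total = 41 * 71 = 2911

2911


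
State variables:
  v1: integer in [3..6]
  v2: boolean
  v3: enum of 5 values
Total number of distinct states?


State space = product of domain sizes of all variables.
Domain sizes:
  v1 (integer in [3..6]): 4
  v2 (boolean): 2
  v3 (enum of 5 values): 5
Product = 4 * 2 * 5 = 40

40


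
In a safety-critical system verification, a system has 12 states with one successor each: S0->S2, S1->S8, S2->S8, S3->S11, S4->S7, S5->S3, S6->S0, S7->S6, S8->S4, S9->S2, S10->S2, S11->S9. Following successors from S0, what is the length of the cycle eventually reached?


Trace from S0 until a state repeats:
  S0 -> S2 -> S8 -> S4 -> S7 -> S6 -> S0
S0 first seen at step 0, revisited at step 6.
Cycle length = 6 - 0 = 6

6


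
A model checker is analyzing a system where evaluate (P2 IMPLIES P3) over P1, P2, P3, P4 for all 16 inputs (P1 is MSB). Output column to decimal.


Formula: (P2 IMPLIES P3) over P1, P2, P3, P4 (16 rows)
Evaluate each row (bits = P1,P2,P3,P4, MSB first):
  row 0 [0000]: (0 IMPLIES 0) -> 1
  row 1 [0001]: (0 IMPLIES 0) -> 1
  row 2 [0010]: (0 IMPLIES 1) -> 1
  row 3 [0011]: (0 IMPLIES 1) -> 1
  row 4 [0100]: (1 IMPLIES 0) -> 0
  row 5 [0101]: (1 IMPLIES 0) -> 0
  row 6 [0110]: (1 IMPLIES 1) -> 1
  row 7 [0111]: (1 IMPLIES 1) -> 1
  row 8 [1000]: (0 IMPLIES 0) -> 1
  row 9 [1001]: (0 IMPLIES 0) -> 1
  row 10 [1010]: (0 IMPLIES 1) -> 1
  row 11 [1011]: (0 IMPLIES 1) -> 1
  row 12 [1100]: (1 IMPLIES 0) -> 0
  row 13 [1101]: (1 IMPLIES 0) -> 0
  row 14 [1110]: (1 IMPLIES 1) -> 1
  row 15 [1111]: (1 IMPLIES 1) -> 1
Full result column, 4 rows per line (P1,P2 fixed per line; P3,P4 runs 00..11 left to right):
  rows 0-3 [P1,P2=00]: 1111  = hex F
  rows 4-7 [P1,P2=01]: 0011  = hex 3
  rows 8-11 [P1,P2=10]: 1111  = hex F
  rows 12-15 [P1,P2=11]: 0011  = hex 3
Output column (row 0 .. row 15) = 1111001111110011
Output column grouped in 4s = 1111 0011 1111 0011 = 0xF3F3
Convert to decimal digit by digit (value = value*16 + digit):
  F -> 15
  15*16 + 3 = 243
  243*16 + 15 (F) = 3903
  3903*16 + 3 = 62451
Decimal = 62451

62451


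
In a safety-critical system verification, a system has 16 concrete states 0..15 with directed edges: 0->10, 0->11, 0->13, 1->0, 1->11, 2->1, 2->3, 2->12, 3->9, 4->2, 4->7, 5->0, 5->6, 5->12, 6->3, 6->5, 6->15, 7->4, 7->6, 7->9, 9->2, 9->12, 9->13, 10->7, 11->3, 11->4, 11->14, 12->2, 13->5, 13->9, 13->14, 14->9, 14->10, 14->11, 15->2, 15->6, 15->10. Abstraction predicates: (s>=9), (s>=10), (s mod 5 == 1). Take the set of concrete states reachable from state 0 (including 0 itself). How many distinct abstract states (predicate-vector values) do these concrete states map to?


BFS from 0:
Concrete reachable: {0, 1, 2, 3, 4, 5, 6, 7, 9, 10, 11, 12, 13, 14, 15}
Abstract via predicates (s>=9), (s>=10), (s mod 5 == 1):
  (0,0,0) <- {0, 2, 3, 4, 5, 7}
  (0,0,1) <- {1, 6}
  (1,0,0) <- {9}
  (1,1,0) <- {10, 12, 13, 14, 15}
  (1,1,1) <- {11}
Distinct abstract states = 5

5


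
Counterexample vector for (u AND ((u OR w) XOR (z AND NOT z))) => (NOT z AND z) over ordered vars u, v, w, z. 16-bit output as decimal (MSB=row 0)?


F1 = (u AND ((u OR w) XOR (z AND NOT z)))
F2 = (NOT z AND z)
Counterexample to F1=>F2 is where F1=1 and F2=0.
Evaluate each row (bits = u,v,w,z, MSB first):
  row 0 [0000]: F1=0 F2=0 -> F1&~F2 -> 0
  row 1 [0001]: F1=0 F2=0 -> F1&~F2 -> 0
  row 2 [0010]: F1=0 F2=0 -> F1&~F2 -> 0
  row 3 [0011]: F1=0 F2=0 -> F1&~F2 -> 0
  row 4 [0100]: F1=0 F2=0 -> F1&~F2 -> 0
  row 5 [0101]: F1=0 F2=0 -> F1&~F2 -> 0
  row 6 [0110]: F1=0 F2=0 -> F1&~F2 -> 0
  row 7 [0111]: F1=0 F2=0 -> F1&~F2 -> 0
  row 8 [1000]: F1=1 F2=0 -> F1&~F2 -> 1
  row 9 [1001]: F1=1 F2=0 -> F1&~F2 -> 1
  row 10 [1010]: F1=1 F2=0 -> F1&~F2 -> 1
  row 11 [1011]: F1=1 F2=0 -> F1&~F2 -> 1
  row 12 [1100]: F1=1 F2=0 -> F1&~F2 -> 1
  row 13 [1101]: F1=1 F2=0 -> F1&~F2 -> 1
  row 14 [1110]: F1=1 F2=0 -> F1&~F2 -> 1
  row 15 [1111]: F1=1 F2=0 -> F1&~F2 -> 1
Full result column, 4 rows per line (u,v fixed per line; w,z runs 00..11 left to right):
  rows 0-3 [u,v=00]: 0000  = hex 0
  rows 4-7 [u,v=01]: 0000  = hex 0
  rows 8-11 [u,v=10]: 1111  = hex F
  rows 12-15 [u,v=11]: 1111  = hex F
Counterexample vector (row 0 .. row 15) = 0000000011111111
Output column grouped in 4s = 0000 0000 1111 1111 = 0x00FF
Convert to decimal digit by digit (value = value*16 + digit):
  0 -> 0
  0*16 + 0 = 0
  0*16 + 15 (F) = 15
  15*16 + 15 (F) = 255
Decimal = 255

255


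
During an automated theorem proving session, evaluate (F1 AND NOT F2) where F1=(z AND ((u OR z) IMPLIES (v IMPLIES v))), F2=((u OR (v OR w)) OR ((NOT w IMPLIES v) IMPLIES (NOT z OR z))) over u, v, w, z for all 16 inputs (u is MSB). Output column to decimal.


F1 = (z AND ((u OR z) IMPLIES (v IMPLIES v)))
F2 = ((u OR (v OR w)) OR ((NOT w IMPLIES v) IMPLIES (NOT z OR z)))
Counterexample to F1=>F2 is where F1=1 and F2=0.
Evaluate each row (bits = u,v,w,z, MSB first):
  row 0 [0000]: F1=0 F2=1 -> F1&~F2 -> 0
  row 1 [0001]: F1=1 F2=1 -> F1&~F2 -> 0
  row 2 [0010]: F1=0 F2=1 -> F1&~F2 -> 0
  row 3 [0011]: F1=1 F2=1 -> F1&~F2 -> 0
  row 4 [0100]: F1=0 F2=1 -> F1&~F2 -> 0
  row 5 [0101]: F1=1 F2=1 -> F1&~F2 -> 0
  row 6 [0110]: F1=0 F2=1 -> F1&~F2 -> 0
  row 7 [0111]: F1=1 F2=1 -> F1&~F2 -> 0
  row 8 [1000]: F1=0 F2=1 -> F1&~F2 -> 0
  row 9 [1001]: F1=1 F2=1 -> F1&~F2 -> 0
  row 10 [1010]: F1=0 F2=1 -> F1&~F2 -> 0
  row 11 [1011]: F1=1 F2=1 -> F1&~F2 -> 0
  row 12 [1100]: F1=0 F2=1 -> F1&~F2 -> 0
  row 13 [1101]: F1=1 F2=1 -> F1&~F2 -> 0
  row 14 [1110]: F1=0 F2=1 -> F1&~F2 -> 0
  row 15 [1111]: F1=1 F2=1 -> F1&~F2 -> 0
Full result column, 4 rows per line (u,v fixed per line; w,z runs 00..11 left to right):
  rows 0-3 [u,v=00]: 0000  = hex 0
  rows 4-7 [u,v=01]: 0000  = hex 0
  rows 8-11 [u,v=10]: 0000  = hex 0
  rows 12-15 [u,v=11]: 0000  = hex 0
Counterexample vector (row 0 .. row 15) = 0000000000000000
Output column grouped in 4s = 0000 0000 0000 0000 = 0x0000
Convert to decimal digit by digit (value = value*16 + digit):
  0 -> 0
  0*16 + 0 = 0
  0*16 + 0 = 0
  0*16 + 0 = 0
Decimal = 0

0


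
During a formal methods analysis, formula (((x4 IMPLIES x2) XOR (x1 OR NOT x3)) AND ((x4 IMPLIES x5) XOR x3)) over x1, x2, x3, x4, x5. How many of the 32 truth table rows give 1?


Formula: (((x4 IMPLIES x2) XOR (x1 OR NOT x3)) AND ((x4 IMPLIES x5) XOR x3)) over 5 vars (32 rows)
Evaluate each row (x1, x2, x3, x4, x5 as bits, MSB first):
  row 0 [00000]: (((0 IMPLIES 0) XOR (0 OR NOT 0)) AND ((0 IMPLIES 0) XOR 0)) -> 0
  row 1 [00001]: (((0 IMPLIES 0) XOR (0 OR NOT 0)) AND ((0 IMPLIES 1) XOR 0)) -> 0
  row 2 [00010]: (((1 IMPLIES 0) XOR (0 OR NOT 0)) AND ((1 IMPLIES 0) XOR 0)) -> 0
  row 3 [00011]: (((1 IMPLIES 0) XOR (0 OR NOT 0)) AND ((1 IMPLIES 1) XOR 0)) -> 1
  row 4 [00100]: (((0 IMPLIES 0) XOR (0 OR NOT 1)) AND ((0 IMPLIES 0) XOR 1)) -> 0
  row 5 [00101]: (((0 IMPLIES 0) XOR (0 OR NOT 1)) AND ((0 IMPLIES 1) XOR 1)) -> 0
  row 6 [00110]: (((1 IMPLIES 0) XOR (0 OR NOT 1)) AND ((1 IMPLIES 0) XOR 1)) -> 0
  row 7 [00111]: (((1 IMPLIES 0) XOR (0 OR NOT 1)) AND ((1 IMPLIES 1) XOR 1)) -> 0
  row 8 [01000]: (((0 IMPLIES 1) XOR (0 OR NOT 0)) AND ((0 IMPLIES 0) XOR 0)) -> 0
  row 9 [01001]: (((0 IMPLIES 1) XOR (0 OR NOT 0)) AND ((0 IMPLIES 1) XOR 0)) -> 0
  row 10 [01010]: (((1 IMPLIES 1) XOR (0 OR NOT 0)) AND ((1 IMPLIES 0) XOR 0)) -> 0
  row 11 [01011]: (((1 IMPLIES 1) XOR (0 OR NOT 0)) AND ((1 IMPLIES 1) XOR 0)) -> 0
  row 12 [01100]: (((0 IMPLIES 1) XOR (0 OR NOT 1)) AND ((0 IMPLIES 0) XOR 1)) -> 0
  row 13 [01101]: (((0 IMPLIES 1) XOR (0 OR NOT 1)) AND ((0 IMPLIES 1) XOR 1)) -> 0
  row 14 [01110]: (((1 IMPLIES 1) XOR (0 OR NOT 1)) AND ((1 IMPLIES 0) XOR 1)) -> 1
  row 15 [01111]: (((1 IMPLIES 1) XOR (0 OR NOT 1)) AND ((1 IMPLIES 1) XOR 1)) -> 0
  row 16 [10000]: (((0 IMPLIES 0) XOR (1 OR NOT 0)) AND ((0 IMPLIES 0) XOR 0)) -> 0
  row 17 [10001]: (((0 IMPLIES 0) XOR (1 OR NOT 0)) AND ((0 IMPLIES 1) XOR 0)) -> 0
  row 18 [10010]: (((1 IMPLIES 0) XOR (1 OR NOT 0)) AND ((1 IMPLIES 0) XOR 0)) -> 0
  row 19 [10011]: (((1 IMPLIES 0) XOR (1 OR NOT 0)) AND ((1 IMPLIES 1) XOR 0)) -> 1
  row 20 [10100]: (((0 IMPLIES 0) XOR (1 OR NOT 1)) AND ((0 IMPLIES 0) XOR 1)) -> 0
  row 21 [10101]: (((0 IMPLIES 0) XOR (1 OR NOT 1)) AND ((0 IMPLIES 1) XOR 1)) -> 0
  row 22 [10110]: (((1 IMPLIES 0) XOR (1 OR NOT 1)) AND ((1 IMPLIES 0) XOR 1)) -> 1
  row 23 [10111]: (((1 IMPLIES 0) XOR (1 OR NOT 1)) AND ((1 IMPLIES 1) XOR 1)) -> 0
  row 24 [11000]: (((0 IMPLIES 1) XOR (1 OR NOT 0)) AND ((0 IMPLIES 0) XOR 0)) -> 0
  row 25 [11001]: (((0 IMPLIES 1) XOR (1 OR NOT 0)) AND ((0 IMPLIES 1) XOR 0)) -> 0
  row 26 [11010]: (((1 IMPLIES 1) XOR (1 OR NOT 0)) AND ((1 IMPLIES 0) XOR 0)) -> 0
  row 27 [11011]: (((1 IMPLIES 1) XOR (1 OR NOT 0)) AND ((1 IMPLIES 1) XOR 0)) -> 0
  row 28 [11100]: (((0 IMPLIES 1) XOR (1 OR NOT 1)) AND ((0 IMPLIES 0) XOR 1)) -> 0
  row 29 [11101]: (((0 IMPLIES 1) XOR (1 OR NOT 1)) AND ((0 IMPLIES 1) XOR 1)) -> 0
  row 30 [11110]: (((1 IMPLIES 1) XOR (1 OR NOT 1)) AND ((1 IMPLIES 0) XOR 1)) -> 0
  row 31 [11111]: (((1 IMPLIES 1) XOR (1 OR NOT 1)) AND ((1 IMPLIES 1) XOR 1)) -> 0
Full result column, 8 rows per line (x1,x2 fixed per line; x3,x4,x5 runs 000..111 left to right):
  rows 0-7 [x1,x2=00]: 00010000  (ones: 1)
  rows 8-15 [x1,x2=01]: 00000010  (ones: 1)
  rows 16-23 [x1,x2=10]: 00010010  (ones: 2)
  rows 24-31 [x1,x2=11]: 00000000  (ones: 0)
Count of 1-rows = 1+1+2+0 = 4

4
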